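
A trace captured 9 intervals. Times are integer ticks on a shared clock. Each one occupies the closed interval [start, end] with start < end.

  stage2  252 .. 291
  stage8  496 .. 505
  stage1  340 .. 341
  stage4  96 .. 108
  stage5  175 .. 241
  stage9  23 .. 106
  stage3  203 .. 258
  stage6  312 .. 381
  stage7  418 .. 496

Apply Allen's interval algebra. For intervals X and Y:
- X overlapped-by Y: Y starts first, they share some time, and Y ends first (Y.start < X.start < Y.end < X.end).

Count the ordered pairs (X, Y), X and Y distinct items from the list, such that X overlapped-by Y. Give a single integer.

Checking all 72 ordered pairs for relation 'overlapped-by'; matching pairs in alphabetical order:
(stage2, stage3): stage2 overlapped-by stage3 ✓
(stage3, stage5): stage3 overlapped-by stage5 ✓
(stage4, stage9): stage4 overlapped-by stage9 ✓
Count: 3.

3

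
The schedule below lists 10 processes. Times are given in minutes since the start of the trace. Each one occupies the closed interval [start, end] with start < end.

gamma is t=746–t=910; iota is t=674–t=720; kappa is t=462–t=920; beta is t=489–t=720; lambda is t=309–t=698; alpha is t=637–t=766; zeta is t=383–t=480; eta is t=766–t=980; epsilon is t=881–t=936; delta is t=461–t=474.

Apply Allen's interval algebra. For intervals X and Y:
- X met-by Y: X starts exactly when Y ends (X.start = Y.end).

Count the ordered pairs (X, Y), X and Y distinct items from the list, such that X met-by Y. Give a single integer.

1

Checking all 90 ordered pairs for relation 'met-by'; matching pairs in alphabetical order:
(eta, alpha): eta met-by alpha ✓
Count: 1.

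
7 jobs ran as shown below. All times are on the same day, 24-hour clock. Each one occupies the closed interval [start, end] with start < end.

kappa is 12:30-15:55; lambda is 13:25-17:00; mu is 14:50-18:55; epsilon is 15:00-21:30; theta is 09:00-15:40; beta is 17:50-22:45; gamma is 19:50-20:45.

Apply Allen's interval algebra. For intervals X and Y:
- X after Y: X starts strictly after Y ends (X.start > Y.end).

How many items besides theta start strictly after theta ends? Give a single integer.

2

Target theta = [09:00, 15:40].
beta [17:50, 22:45] → after → counts.
epsilon [15:00, 21:30] → overlapped-by → no.
gamma [19:50, 20:45] → after → counts.
kappa [12:30, 15:55] → overlapped-by → no.
lambda [13:25, 17:00] → overlapped-by → no.
mu [14:50, 18:55] → overlapped-by → no.
Total: 2.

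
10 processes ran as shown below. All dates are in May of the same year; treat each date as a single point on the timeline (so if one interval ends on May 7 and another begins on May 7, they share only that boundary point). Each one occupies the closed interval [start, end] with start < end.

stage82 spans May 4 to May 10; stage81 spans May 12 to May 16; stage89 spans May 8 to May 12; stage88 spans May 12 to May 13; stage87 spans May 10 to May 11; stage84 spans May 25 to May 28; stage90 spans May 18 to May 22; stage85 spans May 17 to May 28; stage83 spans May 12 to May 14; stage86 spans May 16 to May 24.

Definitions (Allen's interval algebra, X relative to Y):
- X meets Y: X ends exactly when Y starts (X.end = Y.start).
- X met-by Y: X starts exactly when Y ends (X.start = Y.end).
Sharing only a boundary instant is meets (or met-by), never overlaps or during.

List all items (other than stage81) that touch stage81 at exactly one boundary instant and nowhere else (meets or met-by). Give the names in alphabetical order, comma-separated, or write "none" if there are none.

Target stage81 = [May 12, May 16].
stage82 [May 4, May 10] → before → no.
stage83 [May 12, May 14] → starts → no.
stage84 [May 25, May 28] → after → no.
stage85 [May 17, May 28] → after → no.
stage86 [May 16, May 24] → met-by → yes.
stage87 [May 10, May 11] → before → no.
stage88 [May 12, May 13] → starts → no.
stage89 [May 8, May 12] → meets → yes.
stage90 [May 18, May 22] → after → no.
Result: stage86, stage89.

stage86, stage89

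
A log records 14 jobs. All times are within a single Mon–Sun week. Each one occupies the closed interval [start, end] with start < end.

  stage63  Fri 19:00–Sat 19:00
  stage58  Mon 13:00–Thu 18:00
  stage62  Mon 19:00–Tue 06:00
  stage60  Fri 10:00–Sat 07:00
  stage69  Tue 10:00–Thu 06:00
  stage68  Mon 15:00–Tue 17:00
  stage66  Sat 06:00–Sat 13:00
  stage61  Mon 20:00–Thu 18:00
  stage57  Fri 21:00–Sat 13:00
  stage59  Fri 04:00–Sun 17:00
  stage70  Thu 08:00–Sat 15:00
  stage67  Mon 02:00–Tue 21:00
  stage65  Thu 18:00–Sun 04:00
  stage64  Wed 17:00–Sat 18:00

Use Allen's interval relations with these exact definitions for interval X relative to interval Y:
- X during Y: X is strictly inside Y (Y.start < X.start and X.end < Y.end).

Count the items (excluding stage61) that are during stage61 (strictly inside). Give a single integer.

Target stage61 = [Mon 20:00, Thu 18:00].
stage57 [Fri 21:00, Sat 13:00] → after → no.
stage58 [Mon 13:00, Thu 18:00] → finished-by → no.
stage59 [Fri 04:00, Sun 17:00] → after → no.
stage60 [Fri 10:00, Sat 07:00] → after → no.
stage62 [Mon 19:00, Tue 06:00] → overlaps → no.
stage63 [Fri 19:00, Sat 19:00] → after → no.
stage64 [Wed 17:00, Sat 18:00] → overlapped-by → no.
stage65 [Thu 18:00, Sun 04:00] → met-by → no.
stage66 [Sat 06:00, Sat 13:00] → after → no.
stage67 [Mon 02:00, Tue 21:00] → overlaps → no.
stage68 [Mon 15:00, Tue 17:00] → overlaps → no.
stage69 [Tue 10:00, Thu 06:00] → during → counts.
stage70 [Thu 08:00, Sat 15:00] → overlapped-by → no.
Total: 1.

1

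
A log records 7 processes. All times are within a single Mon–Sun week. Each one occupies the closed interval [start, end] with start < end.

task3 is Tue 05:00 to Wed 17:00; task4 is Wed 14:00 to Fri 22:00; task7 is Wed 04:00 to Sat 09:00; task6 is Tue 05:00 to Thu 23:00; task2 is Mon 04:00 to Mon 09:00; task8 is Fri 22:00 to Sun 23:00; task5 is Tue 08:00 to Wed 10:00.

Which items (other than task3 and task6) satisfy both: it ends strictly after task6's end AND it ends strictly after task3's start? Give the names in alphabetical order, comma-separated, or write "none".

Conditions: its end is strictly after task6's end (X.end > Thu 23:00) AND its end is strictly after task3's start (X.end > Tue 05:00).
task2: end Mon 09:00 > Thu 23:00? ✗; end Mon 09:00 > Tue 05:00? ✗ → no.
task4: end Fri 22:00 > Thu 23:00? ✓; end Fri 22:00 > Tue 05:00? ✓ → yes.
task5: end Wed 10:00 > Thu 23:00? ✗; end Wed 10:00 > Tue 05:00? ✓ → no.
task7: end Sat 09:00 > Thu 23:00? ✓; end Sat 09:00 > Tue 05:00? ✓ → yes.
task8: end Sun 23:00 > Thu 23:00? ✓; end Sun 23:00 > Tue 05:00? ✓ → yes.
Result: task4, task7, task8.

task4, task7, task8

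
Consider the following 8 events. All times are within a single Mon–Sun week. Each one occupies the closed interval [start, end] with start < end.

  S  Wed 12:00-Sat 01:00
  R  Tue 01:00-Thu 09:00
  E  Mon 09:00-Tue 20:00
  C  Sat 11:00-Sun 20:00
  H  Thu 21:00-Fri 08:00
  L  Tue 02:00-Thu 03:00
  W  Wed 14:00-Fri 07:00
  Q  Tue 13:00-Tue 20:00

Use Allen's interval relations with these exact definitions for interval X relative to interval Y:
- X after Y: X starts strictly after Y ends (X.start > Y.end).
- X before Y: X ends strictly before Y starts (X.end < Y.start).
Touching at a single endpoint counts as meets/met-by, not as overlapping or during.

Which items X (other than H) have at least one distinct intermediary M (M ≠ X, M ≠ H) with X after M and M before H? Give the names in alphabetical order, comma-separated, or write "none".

Target H = [Thu 21:00, Fri 08:00].
Intermediaries M with M before H: E, L, Q, R.
Via E — items with X after E: C, S, W.
Via L — items with X after L: C.
Via Q — items with X after Q: C, S, W.
Via R — items with X after R: C.
Union: C, S, W.

C, S, W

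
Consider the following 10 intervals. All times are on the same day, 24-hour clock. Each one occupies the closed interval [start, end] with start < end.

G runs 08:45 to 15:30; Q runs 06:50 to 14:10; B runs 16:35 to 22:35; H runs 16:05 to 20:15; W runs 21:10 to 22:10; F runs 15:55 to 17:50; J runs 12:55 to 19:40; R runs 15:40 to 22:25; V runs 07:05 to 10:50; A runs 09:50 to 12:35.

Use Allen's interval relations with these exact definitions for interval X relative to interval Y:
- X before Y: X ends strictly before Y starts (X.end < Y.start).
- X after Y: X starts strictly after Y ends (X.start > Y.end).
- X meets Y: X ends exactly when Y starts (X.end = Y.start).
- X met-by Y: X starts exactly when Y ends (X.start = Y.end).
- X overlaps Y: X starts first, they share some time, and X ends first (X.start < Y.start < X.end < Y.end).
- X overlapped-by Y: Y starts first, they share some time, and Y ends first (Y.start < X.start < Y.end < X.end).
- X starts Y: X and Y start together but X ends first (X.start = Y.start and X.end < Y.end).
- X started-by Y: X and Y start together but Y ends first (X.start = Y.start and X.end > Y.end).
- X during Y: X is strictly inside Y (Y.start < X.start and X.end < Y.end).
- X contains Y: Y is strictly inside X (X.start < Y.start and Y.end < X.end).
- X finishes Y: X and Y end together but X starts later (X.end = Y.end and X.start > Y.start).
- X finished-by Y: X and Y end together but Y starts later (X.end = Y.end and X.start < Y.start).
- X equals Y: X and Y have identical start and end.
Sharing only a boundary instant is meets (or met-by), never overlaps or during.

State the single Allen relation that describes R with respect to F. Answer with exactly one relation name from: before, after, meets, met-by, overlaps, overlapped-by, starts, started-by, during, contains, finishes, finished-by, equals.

contains

R = [15:40, 22:25]; F = [15:55, 17:50].
Compare endpoints: R.start < F.start, R.start < F.end, R.end > F.start, R.end > F.end.
That pattern is 'contains'.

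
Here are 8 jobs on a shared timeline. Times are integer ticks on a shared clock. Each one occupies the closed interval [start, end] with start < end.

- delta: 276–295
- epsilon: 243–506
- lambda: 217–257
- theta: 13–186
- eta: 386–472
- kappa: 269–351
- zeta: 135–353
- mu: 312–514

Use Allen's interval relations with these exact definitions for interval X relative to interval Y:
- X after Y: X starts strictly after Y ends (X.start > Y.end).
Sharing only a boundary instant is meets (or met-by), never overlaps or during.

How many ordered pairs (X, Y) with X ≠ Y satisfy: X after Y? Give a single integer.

14

Checking all 56 ordered pairs for relation 'after'; matching pairs in alphabetical order:
(delta, lambda): delta after lambda ✓
(delta, theta): delta after theta ✓
(epsilon, theta): epsilon after theta ✓
(eta, delta): eta after delta ✓
(eta, kappa): eta after kappa ✓
(eta, lambda): eta after lambda ✓
(eta, theta): eta after theta ✓
(eta, zeta): eta after zeta ✓
(kappa, lambda): kappa after lambda ✓
(kappa, theta): kappa after theta ✓
(lambda, theta): lambda after theta ✓
(mu, delta): mu after delta ✓
(mu, lambda): mu after lambda ✓
(mu, theta): mu after theta ✓
Count: 14.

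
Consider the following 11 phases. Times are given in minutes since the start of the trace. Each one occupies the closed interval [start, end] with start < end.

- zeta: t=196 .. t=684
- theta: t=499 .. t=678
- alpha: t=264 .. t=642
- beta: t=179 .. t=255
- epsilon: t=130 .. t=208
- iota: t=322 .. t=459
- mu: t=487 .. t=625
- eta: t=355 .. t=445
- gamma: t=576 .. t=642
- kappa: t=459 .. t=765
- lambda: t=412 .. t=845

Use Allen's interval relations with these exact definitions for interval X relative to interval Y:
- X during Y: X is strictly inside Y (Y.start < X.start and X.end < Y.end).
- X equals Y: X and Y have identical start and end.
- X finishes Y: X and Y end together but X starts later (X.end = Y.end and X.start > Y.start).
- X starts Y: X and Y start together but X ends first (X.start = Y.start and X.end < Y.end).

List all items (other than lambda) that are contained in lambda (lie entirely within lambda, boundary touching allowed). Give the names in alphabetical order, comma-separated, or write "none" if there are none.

gamma, kappa, mu, theta

Target lambda = [t=412, t=845].
alpha [t=264, t=642] → overlaps → no.
beta [t=179, t=255] → before → no.
epsilon [t=130, t=208] → before → no.
eta [t=355, t=445] → overlaps → no.
gamma [t=576, t=642] → during → yes.
iota [t=322, t=459] → overlaps → no.
kappa [t=459, t=765] → during → yes.
mu [t=487, t=625] → during → yes.
theta [t=499, t=678] → during → yes.
zeta [t=196, t=684] → overlaps → no.
Result: gamma, kappa, mu, theta.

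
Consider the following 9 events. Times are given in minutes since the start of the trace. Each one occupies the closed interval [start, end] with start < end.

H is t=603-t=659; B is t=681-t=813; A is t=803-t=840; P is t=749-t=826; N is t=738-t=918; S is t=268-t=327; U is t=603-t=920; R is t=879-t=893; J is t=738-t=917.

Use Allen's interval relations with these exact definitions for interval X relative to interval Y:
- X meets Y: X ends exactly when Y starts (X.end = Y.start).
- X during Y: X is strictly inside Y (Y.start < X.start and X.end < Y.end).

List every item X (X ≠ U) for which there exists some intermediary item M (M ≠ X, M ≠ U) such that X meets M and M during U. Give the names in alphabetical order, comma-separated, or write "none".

none

Target U = [t=603, t=920].
Intermediaries M with M during U: A, B, J, N, P, R.
Via A — items with X meets A: none.
Via B — items with X meets B: none.
Via J — items with X meets J: none.
Via N — items with X meets N: none.
Via P — items with X meets P: none.
Via R — items with X meets R: none.
Union: none.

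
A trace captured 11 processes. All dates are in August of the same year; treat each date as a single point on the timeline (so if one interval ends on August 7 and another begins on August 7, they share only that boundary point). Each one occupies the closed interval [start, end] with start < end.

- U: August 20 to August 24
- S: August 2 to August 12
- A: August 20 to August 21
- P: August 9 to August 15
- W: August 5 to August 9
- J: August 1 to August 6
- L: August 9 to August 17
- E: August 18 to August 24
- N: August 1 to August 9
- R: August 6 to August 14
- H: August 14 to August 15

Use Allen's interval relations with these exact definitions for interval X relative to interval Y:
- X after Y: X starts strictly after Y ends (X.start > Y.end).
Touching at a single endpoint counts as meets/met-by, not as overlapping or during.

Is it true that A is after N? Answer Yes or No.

A = [August 20, August 21], N = [August 1, August 9].
Actual relation of A to N: after.
Asked whether 'after' holds → Yes.

Yes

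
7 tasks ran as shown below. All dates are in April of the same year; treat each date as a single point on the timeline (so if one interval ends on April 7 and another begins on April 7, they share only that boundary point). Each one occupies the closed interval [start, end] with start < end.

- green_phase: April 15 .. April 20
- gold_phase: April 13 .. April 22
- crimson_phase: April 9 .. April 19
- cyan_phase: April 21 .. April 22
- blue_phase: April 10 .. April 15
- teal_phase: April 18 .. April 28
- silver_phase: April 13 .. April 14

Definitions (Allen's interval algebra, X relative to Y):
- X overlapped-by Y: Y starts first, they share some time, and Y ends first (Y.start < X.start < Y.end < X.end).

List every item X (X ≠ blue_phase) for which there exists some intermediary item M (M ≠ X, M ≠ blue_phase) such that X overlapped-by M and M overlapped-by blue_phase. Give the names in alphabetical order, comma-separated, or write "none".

Target blue_phase = [April 10, April 15].
Intermediaries M with M overlapped-by blue_phase: gold_phase.
Via gold_phase — items with X overlapped-by gold_phase: teal_phase.
Union: teal_phase.

teal_phase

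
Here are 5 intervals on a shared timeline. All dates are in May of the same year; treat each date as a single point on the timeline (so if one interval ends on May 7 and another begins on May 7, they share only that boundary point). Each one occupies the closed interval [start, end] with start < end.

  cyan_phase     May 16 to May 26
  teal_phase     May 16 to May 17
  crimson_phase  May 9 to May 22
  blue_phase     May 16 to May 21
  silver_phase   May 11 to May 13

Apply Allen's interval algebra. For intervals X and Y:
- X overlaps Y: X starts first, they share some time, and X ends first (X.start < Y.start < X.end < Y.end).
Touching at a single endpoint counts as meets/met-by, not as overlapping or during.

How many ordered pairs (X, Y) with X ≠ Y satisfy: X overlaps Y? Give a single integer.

Checking all 20 ordered pairs for relation 'overlaps'; matching pairs in alphabetical order:
(crimson_phase, cyan_phase): crimson_phase overlaps cyan_phase ✓
Count: 1.

1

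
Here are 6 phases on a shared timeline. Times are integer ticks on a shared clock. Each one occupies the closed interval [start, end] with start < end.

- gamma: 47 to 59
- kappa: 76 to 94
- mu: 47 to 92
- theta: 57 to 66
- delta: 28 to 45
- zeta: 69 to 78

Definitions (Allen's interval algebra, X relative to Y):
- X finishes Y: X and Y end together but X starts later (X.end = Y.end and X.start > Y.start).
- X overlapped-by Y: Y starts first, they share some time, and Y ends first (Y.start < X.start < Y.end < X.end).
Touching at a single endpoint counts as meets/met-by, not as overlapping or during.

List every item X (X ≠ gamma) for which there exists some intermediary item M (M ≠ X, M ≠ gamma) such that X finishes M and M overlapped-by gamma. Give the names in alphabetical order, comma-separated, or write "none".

Target gamma = [47, 59].
Intermediaries M with M overlapped-by gamma: theta.
Via theta — items with X finishes theta: none.
Union: none.

none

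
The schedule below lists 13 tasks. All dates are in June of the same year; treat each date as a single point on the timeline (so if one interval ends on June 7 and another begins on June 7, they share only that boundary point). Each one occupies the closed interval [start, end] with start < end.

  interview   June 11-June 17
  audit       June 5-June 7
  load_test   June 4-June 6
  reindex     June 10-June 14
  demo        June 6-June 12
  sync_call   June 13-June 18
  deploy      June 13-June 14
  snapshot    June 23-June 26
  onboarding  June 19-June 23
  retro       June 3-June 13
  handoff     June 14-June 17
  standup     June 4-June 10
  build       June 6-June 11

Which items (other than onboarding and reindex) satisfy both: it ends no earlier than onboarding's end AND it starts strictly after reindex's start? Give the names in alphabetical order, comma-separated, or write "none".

Conditions: its end is no earlier than onboarding's end (X.end >= June 23) AND its start is strictly after reindex's start (X.start > June 10).
audit: end June 7 >= June 23? ✗; start June 5 > June 10? ✗ → no.
build: end June 11 >= June 23? ✗; start June 6 > June 10? ✗ → no.
demo: end June 12 >= June 23? ✗; start June 6 > June 10? ✗ → no.
deploy: end June 14 >= June 23? ✗; start June 13 > June 10? ✓ → no.
handoff: end June 17 >= June 23? ✗; start June 14 > June 10? ✓ → no.
interview: end June 17 >= June 23? ✗; start June 11 > June 10? ✓ → no.
load_test: end June 6 >= June 23? ✗; start June 4 > June 10? ✗ → no.
retro: end June 13 >= June 23? ✗; start June 3 > June 10? ✗ → no.
snapshot: end June 26 >= June 23? ✓; start June 23 > June 10? ✓ → yes.
standup: end June 10 >= June 23? ✗; start June 4 > June 10? ✗ → no.
sync_call: end June 18 >= June 23? ✗; start June 13 > June 10? ✓ → no.
Result: snapshot.

snapshot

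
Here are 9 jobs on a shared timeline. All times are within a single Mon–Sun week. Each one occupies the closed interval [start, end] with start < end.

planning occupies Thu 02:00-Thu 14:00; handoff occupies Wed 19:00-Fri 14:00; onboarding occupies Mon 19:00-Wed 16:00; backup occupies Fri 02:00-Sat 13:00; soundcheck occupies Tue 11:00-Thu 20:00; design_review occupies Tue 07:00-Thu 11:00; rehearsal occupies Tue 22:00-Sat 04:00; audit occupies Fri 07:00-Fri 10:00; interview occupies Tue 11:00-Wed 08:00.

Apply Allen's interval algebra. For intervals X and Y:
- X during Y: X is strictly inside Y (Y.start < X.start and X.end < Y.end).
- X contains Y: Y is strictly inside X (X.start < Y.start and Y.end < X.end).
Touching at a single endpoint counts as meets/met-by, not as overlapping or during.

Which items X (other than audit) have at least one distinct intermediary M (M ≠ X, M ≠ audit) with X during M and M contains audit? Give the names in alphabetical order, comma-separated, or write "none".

handoff, planning

Target audit = [Fri 07:00, Fri 10:00].
Intermediaries M with M contains audit: backup, handoff, rehearsal.
Via backup — items with X during backup: none.
Via handoff — items with X during handoff: planning.
Via rehearsal — items with X during rehearsal: handoff, planning.
Union: handoff, planning.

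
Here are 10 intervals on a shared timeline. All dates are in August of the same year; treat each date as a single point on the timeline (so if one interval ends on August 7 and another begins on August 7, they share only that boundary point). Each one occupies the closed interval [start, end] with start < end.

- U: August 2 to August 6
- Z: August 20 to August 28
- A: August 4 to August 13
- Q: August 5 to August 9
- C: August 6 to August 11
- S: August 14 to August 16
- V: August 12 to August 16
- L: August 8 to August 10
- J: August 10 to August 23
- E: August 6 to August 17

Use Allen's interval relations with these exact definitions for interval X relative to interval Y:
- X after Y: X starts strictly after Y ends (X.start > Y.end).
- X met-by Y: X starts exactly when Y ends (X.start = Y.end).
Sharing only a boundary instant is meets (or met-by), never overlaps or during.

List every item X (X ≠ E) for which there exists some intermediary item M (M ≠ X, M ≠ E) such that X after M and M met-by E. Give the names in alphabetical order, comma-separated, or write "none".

Target E = [August 6, August 17].
Intermediaries M with M met-by E: none.
Union: none.

none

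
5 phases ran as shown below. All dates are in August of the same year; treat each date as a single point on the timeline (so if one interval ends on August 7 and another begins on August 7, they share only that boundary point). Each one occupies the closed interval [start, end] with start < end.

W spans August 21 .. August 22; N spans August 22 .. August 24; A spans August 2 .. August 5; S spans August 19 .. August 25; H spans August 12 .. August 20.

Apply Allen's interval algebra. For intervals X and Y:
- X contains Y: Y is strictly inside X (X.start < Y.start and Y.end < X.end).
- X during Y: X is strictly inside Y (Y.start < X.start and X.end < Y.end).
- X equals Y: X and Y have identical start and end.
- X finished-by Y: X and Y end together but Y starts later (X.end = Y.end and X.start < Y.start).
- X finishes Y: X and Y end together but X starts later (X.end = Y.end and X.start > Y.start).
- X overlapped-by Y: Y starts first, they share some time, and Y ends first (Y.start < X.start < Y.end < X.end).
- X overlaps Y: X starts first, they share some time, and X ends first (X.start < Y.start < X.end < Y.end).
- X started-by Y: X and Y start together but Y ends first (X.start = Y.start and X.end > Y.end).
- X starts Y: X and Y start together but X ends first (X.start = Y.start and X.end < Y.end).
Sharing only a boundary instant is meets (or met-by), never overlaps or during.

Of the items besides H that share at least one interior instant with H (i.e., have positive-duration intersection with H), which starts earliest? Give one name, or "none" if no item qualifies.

Target H = [August 12, August 20].
A [August 2, August 5] → before → excluded.
N [August 22, August 24] → after → excluded.
S [August 19, August 25] → overlapped-by → candidate.
W [August 21, August 22] → after → excluded.
Among candidates, earliest start is August 19 → S.

S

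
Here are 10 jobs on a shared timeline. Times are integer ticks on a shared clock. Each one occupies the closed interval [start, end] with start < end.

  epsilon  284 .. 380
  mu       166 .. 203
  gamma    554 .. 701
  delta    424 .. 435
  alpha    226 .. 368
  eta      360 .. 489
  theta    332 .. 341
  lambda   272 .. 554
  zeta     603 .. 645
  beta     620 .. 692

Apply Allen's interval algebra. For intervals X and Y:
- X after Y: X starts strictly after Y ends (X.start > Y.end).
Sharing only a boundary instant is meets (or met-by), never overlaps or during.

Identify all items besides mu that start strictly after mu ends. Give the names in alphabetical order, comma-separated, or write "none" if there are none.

Target mu = [166, 203].
alpha [226, 368] → after → yes.
beta [620, 692] → after → yes.
delta [424, 435] → after → yes.
epsilon [284, 380] → after → yes.
eta [360, 489] → after → yes.
gamma [554, 701] → after → yes.
lambda [272, 554] → after → yes.
theta [332, 341] → after → yes.
zeta [603, 645] → after → yes.
Result: alpha, beta, delta, epsilon, eta, gamma, lambda, theta, zeta.

alpha, beta, delta, epsilon, eta, gamma, lambda, theta, zeta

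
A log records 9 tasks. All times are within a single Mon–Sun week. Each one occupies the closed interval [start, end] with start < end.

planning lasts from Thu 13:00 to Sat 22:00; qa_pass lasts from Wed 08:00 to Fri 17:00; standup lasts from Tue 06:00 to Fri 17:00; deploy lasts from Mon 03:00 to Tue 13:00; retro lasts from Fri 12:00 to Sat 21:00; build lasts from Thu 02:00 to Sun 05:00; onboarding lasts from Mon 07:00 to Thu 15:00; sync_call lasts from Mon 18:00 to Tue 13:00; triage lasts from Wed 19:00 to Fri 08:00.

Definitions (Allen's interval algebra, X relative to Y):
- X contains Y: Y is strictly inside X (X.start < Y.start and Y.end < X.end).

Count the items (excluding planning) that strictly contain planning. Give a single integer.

Target planning = [Thu 13:00, Sat 22:00].
build [Thu 02:00, Sun 05:00] → contains → counts.
deploy [Mon 03:00, Tue 13:00] → before → no.
onboarding [Mon 07:00, Thu 15:00] → overlaps → no.
qa_pass [Wed 08:00, Fri 17:00] → overlaps → no.
retro [Fri 12:00, Sat 21:00] → during → no.
standup [Tue 06:00, Fri 17:00] → overlaps → no.
sync_call [Mon 18:00, Tue 13:00] → before → no.
triage [Wed 19:00, Fri 08:00] → overlaps → no.
Total: 1.

1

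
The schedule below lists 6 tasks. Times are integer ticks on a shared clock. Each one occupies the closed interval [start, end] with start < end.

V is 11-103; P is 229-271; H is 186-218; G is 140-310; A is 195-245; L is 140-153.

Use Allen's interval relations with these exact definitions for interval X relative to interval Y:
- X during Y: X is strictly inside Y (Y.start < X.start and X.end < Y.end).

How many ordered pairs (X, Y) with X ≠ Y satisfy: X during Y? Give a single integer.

Checking all 30 ordered pairs for relation 'during'; matching pairs in alphabetical order:
(A, G): A during G ✓
(H, G): H during G ✓
(P, G): P during G ✓
Count: 3.

3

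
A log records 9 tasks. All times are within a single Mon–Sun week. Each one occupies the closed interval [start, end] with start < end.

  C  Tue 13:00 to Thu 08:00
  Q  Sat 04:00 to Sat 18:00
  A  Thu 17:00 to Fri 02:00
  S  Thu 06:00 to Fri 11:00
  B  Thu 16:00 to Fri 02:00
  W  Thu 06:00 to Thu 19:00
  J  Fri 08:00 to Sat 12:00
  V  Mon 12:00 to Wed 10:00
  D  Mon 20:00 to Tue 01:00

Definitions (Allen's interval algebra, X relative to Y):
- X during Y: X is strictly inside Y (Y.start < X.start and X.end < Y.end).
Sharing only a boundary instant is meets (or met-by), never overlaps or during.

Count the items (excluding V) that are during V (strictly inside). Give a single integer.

1

Target V = [Mon 12:00, Wed 10:00].
A [Thu 17:00, Fri 02:00] → after → no.
B [Thu 16:00, Fri 02:00] → after → no.
C [Tue 13:00, Thu 08:00] → overlapped-by → no.
D [Mon 20:00, Tue 01:00] → during → counts.
J [Fri 08:00, Sat 12:00] → after → no.
Q [Sat 04:00, Sat 18:00] → after → no.
S [Thu 06:00, Fri 11:00] → after → no.
W [Thu 06:00, Thu 19:00] → after → no.
Total: 1.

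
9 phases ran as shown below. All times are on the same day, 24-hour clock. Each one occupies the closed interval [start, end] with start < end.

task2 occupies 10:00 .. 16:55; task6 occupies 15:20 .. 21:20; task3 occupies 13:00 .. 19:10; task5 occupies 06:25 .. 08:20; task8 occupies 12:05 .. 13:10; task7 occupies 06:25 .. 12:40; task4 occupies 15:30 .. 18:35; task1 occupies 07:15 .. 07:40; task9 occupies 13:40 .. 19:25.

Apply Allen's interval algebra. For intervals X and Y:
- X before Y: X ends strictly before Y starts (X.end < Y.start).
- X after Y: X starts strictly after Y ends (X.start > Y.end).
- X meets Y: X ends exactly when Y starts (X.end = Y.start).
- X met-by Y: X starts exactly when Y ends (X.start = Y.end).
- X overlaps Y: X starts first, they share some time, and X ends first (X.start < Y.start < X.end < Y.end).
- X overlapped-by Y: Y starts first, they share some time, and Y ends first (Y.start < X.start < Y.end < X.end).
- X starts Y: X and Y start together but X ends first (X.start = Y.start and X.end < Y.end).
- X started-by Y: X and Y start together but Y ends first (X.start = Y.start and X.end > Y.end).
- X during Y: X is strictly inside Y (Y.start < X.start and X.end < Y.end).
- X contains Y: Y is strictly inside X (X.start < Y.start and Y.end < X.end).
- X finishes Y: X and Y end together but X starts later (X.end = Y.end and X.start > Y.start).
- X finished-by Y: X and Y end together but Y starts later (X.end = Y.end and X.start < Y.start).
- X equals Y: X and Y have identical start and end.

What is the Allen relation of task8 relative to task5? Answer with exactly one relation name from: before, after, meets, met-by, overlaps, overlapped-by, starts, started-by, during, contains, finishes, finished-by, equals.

task8 = [12:05, 13:10]; task5 = [06:25, 08:20].
Compare endpoints: task8.start > task5.start, task8.start > task5.end, task8.end > task5.start, task8.end > task5.end.
That pattern is 'after'.

after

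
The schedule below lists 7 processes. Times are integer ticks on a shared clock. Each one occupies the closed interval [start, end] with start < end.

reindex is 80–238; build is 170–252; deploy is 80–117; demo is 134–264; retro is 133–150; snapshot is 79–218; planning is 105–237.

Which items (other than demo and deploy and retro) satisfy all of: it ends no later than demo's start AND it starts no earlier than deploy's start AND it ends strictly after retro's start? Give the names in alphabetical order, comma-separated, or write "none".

Conditions: its end is no later than demo's start (X.end <= 134) AND its start is no earlier than deploy's start (X.start >= 80) AND its end is strictly after retro's start (X.end > 133).
build: end 252 <= 134? ✗; start 170 >= 80? ✓; end 252 > 133? ✓ → no.
planning: end 237 <= 134? ✗; start 105 >= 80? ✓; end 237 > 133? ✓ → no.
reindex: end 238 <= 134? ✗; start 80 >= 80? ✓; end 238 > 133? ✓ → no.
snapshot: end 218 <= 134? ✗; start 79 >= 80? ✗; end 218 > 133? ✓ → no.
Result: none.

none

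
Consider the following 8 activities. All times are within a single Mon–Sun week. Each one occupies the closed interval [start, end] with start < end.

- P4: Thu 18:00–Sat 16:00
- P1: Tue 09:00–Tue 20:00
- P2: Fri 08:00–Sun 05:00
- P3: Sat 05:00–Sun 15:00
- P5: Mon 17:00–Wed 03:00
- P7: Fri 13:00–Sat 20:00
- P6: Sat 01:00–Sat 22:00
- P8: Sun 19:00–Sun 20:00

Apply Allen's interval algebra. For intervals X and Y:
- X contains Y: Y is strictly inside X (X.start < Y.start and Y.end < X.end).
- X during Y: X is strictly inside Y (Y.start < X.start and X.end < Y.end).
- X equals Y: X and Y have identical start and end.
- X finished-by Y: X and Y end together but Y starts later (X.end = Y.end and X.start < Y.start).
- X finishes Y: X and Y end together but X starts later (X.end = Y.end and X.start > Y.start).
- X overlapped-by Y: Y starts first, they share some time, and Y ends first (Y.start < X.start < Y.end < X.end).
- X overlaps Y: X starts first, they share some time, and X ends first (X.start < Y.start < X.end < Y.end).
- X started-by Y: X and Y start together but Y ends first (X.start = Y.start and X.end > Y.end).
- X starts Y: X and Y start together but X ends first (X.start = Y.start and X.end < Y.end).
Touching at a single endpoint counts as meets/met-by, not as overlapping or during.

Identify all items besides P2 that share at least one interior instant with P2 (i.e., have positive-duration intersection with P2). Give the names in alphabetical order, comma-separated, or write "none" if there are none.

Target P2 = [Fri 08:00, Sun 05:00].
P1 [Tue 09:00, Tue 20:00] → before → no.
P3 [Sat 05:00, Sun 15:00] → overlapped-by → yes.
P4 [Thu 18:00, Sat 16:00] → overlaps → yes.
P5 [Mon 17:00, Wed 03:00] → before → no.
P6 [Sat 01:00, Sat 22:00] → during → yes.
P7 [Fri 13:00, Sat 20:00] → during → yes.
P8 [Sun 19:00, Sun 20:00] → after → no.
Result: P3, P4, P6, P7.

P3, P4, P6, P7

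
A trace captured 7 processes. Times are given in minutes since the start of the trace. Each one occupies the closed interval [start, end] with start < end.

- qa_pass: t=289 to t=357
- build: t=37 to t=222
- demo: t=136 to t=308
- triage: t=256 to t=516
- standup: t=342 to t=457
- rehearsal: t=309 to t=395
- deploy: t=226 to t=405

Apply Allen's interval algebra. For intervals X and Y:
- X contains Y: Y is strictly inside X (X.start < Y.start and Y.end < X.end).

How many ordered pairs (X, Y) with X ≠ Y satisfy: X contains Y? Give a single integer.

5

Checking all 42 ordered pairs for relation 'contains'; matching pairs in alphabetical order:
(deploy, qa_pass): deploy contains qa_pass ✓
(deploy, rehearsal): deploy contains rehearsal ✓
(triage, qa_pass): triage contains qa_pass ✓
(triage, rehearsal): triage contains rehearsal ✓
(triage, standup): triage contains standup ✓
Count: 5.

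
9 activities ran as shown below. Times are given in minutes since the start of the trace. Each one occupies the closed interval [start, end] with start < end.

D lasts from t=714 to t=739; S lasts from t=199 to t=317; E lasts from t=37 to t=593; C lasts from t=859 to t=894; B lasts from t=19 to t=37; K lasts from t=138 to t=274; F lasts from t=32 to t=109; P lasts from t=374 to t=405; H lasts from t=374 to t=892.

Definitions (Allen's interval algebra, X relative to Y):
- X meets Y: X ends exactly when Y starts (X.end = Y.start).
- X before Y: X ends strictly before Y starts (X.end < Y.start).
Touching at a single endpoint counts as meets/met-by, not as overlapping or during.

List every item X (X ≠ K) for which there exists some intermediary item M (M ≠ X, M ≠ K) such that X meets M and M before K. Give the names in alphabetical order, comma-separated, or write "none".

Target K = [t=138, t=274].
Intermediaries M with M before K: B, F.
Via B — items with X meets B: none.
Via F — items with X meets F: none.
Union: none.

none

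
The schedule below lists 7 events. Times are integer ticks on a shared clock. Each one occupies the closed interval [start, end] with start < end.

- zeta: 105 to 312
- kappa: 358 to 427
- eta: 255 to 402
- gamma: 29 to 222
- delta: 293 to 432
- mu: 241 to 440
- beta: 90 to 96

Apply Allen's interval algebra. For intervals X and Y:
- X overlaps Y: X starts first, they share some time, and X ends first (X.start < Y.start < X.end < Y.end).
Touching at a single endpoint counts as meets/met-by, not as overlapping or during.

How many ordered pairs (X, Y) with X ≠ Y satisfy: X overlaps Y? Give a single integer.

6

Checking all 42 ordered pairs for relation 'overlaps'; matching pairs in alphabetical order:
(eta, delta): eta overlaps delta ✓
(eta, kappa): eta overlaps kappa ✓
(gamma, zeta): gamma overlaps zeta ✓
(zeta, delta): zeta overlaps delta ✓
(zeta, eta): zeta overlaps eta ✓
(zeta, mu): zeta overlaps mu ✓
Count: 6.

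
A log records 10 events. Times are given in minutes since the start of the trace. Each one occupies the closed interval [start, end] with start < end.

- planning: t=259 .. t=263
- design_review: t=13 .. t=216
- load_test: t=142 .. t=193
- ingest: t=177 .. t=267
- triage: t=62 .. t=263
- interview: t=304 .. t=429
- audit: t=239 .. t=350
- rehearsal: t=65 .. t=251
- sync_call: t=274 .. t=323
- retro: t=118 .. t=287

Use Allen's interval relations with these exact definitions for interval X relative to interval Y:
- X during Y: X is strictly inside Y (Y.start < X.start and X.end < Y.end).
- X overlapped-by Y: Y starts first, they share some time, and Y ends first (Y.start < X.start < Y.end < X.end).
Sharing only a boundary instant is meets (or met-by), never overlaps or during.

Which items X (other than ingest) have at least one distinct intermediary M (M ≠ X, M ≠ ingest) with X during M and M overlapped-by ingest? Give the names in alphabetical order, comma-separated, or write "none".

planning, sync_call

Target ingest = [t=177, t=267].
Intermediaries M with M overlapped-by ingest: audit.
Via audit — items with X during audit: planning, sync_call.
Union: planning, sync_call.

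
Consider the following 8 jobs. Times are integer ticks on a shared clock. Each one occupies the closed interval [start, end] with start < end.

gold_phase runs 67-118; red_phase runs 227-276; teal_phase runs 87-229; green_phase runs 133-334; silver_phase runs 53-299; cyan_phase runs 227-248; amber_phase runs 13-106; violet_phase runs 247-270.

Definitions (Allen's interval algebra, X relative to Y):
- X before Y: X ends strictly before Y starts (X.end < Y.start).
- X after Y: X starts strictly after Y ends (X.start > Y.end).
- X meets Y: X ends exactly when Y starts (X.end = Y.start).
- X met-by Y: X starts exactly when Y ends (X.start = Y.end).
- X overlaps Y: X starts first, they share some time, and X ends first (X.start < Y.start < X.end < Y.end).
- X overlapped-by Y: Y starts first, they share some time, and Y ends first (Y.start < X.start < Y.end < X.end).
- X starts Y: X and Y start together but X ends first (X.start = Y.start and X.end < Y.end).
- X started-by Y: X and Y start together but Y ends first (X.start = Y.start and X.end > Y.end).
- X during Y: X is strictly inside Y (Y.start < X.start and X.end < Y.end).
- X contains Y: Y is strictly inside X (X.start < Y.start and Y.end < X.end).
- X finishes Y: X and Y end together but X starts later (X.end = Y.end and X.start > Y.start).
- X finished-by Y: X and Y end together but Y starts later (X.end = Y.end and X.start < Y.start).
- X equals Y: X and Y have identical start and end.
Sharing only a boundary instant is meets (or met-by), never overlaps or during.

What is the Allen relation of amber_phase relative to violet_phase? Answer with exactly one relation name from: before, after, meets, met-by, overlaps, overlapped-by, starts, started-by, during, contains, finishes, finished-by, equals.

before

amber_phase = [13, 106]; violet_phase = [247, 270].
Compare endpoints: amber_phase.start < violet_phase.start, amber_phase.start < violet_phase.end, amber_phase.end < violet_phase.start, amber_phase.end < violet_phase.end.
That pattern is 'before'.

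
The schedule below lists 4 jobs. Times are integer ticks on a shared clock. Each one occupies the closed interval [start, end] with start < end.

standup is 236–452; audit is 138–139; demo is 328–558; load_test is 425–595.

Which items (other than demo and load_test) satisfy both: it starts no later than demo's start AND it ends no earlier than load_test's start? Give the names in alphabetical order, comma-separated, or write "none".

Conditions: its start is no later than demo's start (X.start <= 328) AND its end is no earlier than load_test's start (X.end >= 425).
audit: start 138 <= 328? ✓; end 139 >= 425? ✗ → no.
standup: start 236 <= 328? ✓; end 452 >= 425? ✓ → yes.
Result: standup.

standup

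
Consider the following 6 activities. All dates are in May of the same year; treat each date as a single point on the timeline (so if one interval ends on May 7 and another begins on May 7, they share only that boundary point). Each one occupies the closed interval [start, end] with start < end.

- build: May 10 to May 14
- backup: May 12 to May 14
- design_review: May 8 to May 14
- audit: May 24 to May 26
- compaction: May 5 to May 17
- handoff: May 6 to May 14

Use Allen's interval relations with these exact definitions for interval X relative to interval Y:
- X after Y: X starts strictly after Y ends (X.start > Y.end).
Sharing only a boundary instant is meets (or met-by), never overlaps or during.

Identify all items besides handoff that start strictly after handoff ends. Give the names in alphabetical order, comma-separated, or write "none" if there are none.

Target handoff = [May 6, May 14].
audit [May 24, May 26] → after → yes.
backup [May 12, May 14] → finishes → no.
build [May 10, May 14] → finishes → no.
compaction [May 5, May 17] → contains → no.
design_review [May 8, May 14] → finishes → no.
Result: audit.

audit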